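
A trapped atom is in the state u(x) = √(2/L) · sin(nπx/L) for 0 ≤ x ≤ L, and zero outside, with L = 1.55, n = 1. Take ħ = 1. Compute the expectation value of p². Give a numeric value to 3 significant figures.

4.11

p² u = −ħ² d²u/dx²; ⟨p²⟩ = −ħ² ∫ u*·u'' dx.
d/dx sin(nπx/L) = (nπ/L)·cos(nπx/L) and d²/dx² sin(nπx/L) = −(nπ/L)²·sin(nπx/L); on 0 ≤ x ≤ L, ∫sin²(nπx/L) dx = L/2 and ∫sin(nπx/L)·cos(nπx/L) dx = 0.
⟨p²⟩ = 4.1081.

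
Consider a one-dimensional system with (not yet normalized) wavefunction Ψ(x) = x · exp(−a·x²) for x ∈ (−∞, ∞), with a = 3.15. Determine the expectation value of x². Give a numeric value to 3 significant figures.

0.238

⟨x²⟩ = ∫ x²·|Ψ|² dx / ∫|Ψ|² dx (integrals over the domain).
Expand each integrand as polynomial × e^(−2ax²) and use ∫x^(2j)·e^(−2ax²) dx = (2j−1)!!/(4a)^j · √(π/(2a)), odd powers → 0; here √(π/(2a)) = 0.70616.
State is unnormalized: ∫|Ψ|² dx = 0.056045, and ∫Ψ*·x²·Ψ dx = 0.013344, so ⟨x²⟩ = 0.013344 / 0.056045.
⟨x²⟩ = 0.23810.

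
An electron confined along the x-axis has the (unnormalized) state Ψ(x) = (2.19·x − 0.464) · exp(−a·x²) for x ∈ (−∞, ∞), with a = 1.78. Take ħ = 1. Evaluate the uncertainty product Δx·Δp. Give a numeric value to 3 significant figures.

1.06

Δx = √(⟨x²⟩−⟨x⟩²), Δp = √(⟨p²⟩−⟨p⟩²).
Expand each integrand as polynomial × e^(−2ax²) and use ∫x^(2j)·e^(−2ax²) dx = (2j−1)!!/(4a)^j · √(π/(2a)), odd powers → 0; here √(π/(2a)) = 0.93940. Differentiate with the product rule, d/dx e^(−ax²) = −2ax·e^(−ax²).
Normalization: ∫|Ψ|² dx = 0.83504.
⟨x⟩ = -0.32111, ⟨x²⟩ = 0.35331 ⇒ Δx = 0.50020.
⟨p⟩ = 0.0000, ⟨p²⟩ = 4.4778 ⇒ Δp = 2.1161.
Δx·Δp = 1.0585.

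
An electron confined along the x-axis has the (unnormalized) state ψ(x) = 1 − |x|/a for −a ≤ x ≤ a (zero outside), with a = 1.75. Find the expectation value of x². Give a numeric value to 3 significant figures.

⟨x²⟩ = ∫ x²·|ψ|² dx / ∫|ψ|² dx (integrals over the domain).
ψ is even, so ∫ over [−a, a] = 2∫₀ᵃ with ψ = 1 − x/a there: ∫₀ᵃ (1 − x/a)² dx = a/3, ∫₀ᵃ x²(1 − x/a)² dx = a³/30, ∫₀ᵃ x⁴(1 − x/a)² dx = a⁵/105.
State is unnormalized: ∫|ψ|² dx = 1.1667, and ∫ψ*·x²·ψ dx = 0.35729, so ⟨x²⟩ = 0.35729 / 1.1667.
⟨x²⟩ = 0.30625.

0.306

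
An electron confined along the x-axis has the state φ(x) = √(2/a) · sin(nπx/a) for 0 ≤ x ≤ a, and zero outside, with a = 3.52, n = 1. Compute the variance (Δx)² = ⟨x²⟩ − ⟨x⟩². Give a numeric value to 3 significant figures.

0.405

Compute ⟨x⟩ and ⟨x²⟩ separately, then (Δx)² = ⟨x²⟩ − ⟨x⟩².
With sin²θ = (1 − cos2θ)/2 on 0 ≤ x ≤ a: ∫sin²(nπx/a) dx = a/2, ∫x·sin²(nπx/a) dx = a²/4, ∫x²·sin²(nπx/a) dx = a³·(1/6 − 1/(4n²π²)); higher powers xᵏ the same way, integrating xᵏ·cos(2nπx/a) by parts.
⟨x⟩ = 1.7600 and ⟨x²⟩ = 3.5024.
(Δx)² = 3.5024 − (1.7600)² = 0.40483.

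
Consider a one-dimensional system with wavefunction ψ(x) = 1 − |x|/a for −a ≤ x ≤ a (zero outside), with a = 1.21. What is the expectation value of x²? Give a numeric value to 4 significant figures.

0.1464

⟨x²⟩ = ∫ x²·|ψ|² dx / ∫|ψ|² dx (integrals over the domain).
ψ is even, so ∫ over [−a, a] = 2∫₀ᵃ with ψ = 1 − x/a there: ∫₀ᵃ (1 − x/a)² dx = a/3, ∫₀ᵃ x²(1 − x/a)² dx = a³/30, ∫₀ᵃ x⁴(1 − x/a)² dx = a⁵/105.
State is unnormalized: ∫|ψ|² dx = 0.80667, and ∫ψ*·x²·ψ dx = 0.11810, so ⟨x²⟩ = 0.11810 / 0.80667.
⟨x²⟩ = 0.14641.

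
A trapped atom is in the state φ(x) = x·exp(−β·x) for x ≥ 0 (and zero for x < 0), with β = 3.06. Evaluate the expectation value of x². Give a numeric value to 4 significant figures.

0.3204

⟨x²⟩ = ∫ x²·|φ|² dx / ∫|φ|² dx (integrals over the domain).
Every integrand reduces to terms xʲ·e^(−2βx) on [0, ∞); use ∫₀^∞ xʲ·e^(−2βx) dx = j!/(2β)^(j+1).
State is unnormalized: ∫|φ|² dx = 0.0087252, and ∫φ*·x²·φ dx = 0.0027955, so ⟨x²⟩ = 0.0027955 / 0.0087252.
⟨x²⟩ = 0.32039.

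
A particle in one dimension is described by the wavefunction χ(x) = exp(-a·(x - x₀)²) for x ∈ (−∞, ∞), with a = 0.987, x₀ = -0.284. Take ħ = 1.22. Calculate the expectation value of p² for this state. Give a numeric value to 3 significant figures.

1.47

p² χ = −ħ² d²χ/dx²; ⟨p²⟩ = −ħ² ∫ χ*·χ'' dx / ∫|χ|² dx.
Gaussian moments (u = x − x₀): ∫u^(2j)·e^(−2au²) du = (2j−1)!!/(4a)^j · √(π/(2a)), odd powers integrate to 0; here √(π/(2a)) = 1.2615. Derivatives: d/dx e^(−au²) = −2au·e^(−au²), d²/dx² e^(−au²) = (4a²u² − 2a)·e^(−au²).
State is unnormalized: ∫|χ|² dx = 1.2615, and ∫χ*·(−ħ² χ'') dx = 1.8533, so ⟨p²⟩ = 1.8533 / 1.2615.
⟨p²⟩ = 1.4691.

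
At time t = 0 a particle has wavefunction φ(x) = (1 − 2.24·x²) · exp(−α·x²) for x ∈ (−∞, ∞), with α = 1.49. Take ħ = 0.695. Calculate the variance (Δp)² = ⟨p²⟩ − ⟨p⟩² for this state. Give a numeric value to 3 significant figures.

2.93

Compute ⟨p⟩ and ⟨p²⟩ separately; (Δp)² = ⟨p²⟩ − ⟨p⟩².
Expand each integrand as polynomial × e^(−2αx²) and use ∫x^(2j)·e^(−2αx²) dx = (2j−1)!!/(4α)^j · √(π/(2α)), odd powers → 0; here √(π/(2α)) = 1.0268. Differentiate with the product rule, d/dx e^(−αx²) = −2αx·e^(−αx²).
Normalization: ∫|φ|² dx = 0.69007.
⟨p⟩ = 0.0000 and ⟨p²⟩ = 2.9346.
(Δp)² = 2.9346 − (0.0000)² = 2.9346.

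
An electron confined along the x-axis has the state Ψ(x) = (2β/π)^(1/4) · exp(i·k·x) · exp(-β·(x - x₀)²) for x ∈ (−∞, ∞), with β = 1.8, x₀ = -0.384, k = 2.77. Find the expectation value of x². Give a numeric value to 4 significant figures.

⟨x²⟩ = ∫ x²·|Ψ|² dx (integrals over the domain).
Gaussian moments (u = x − x₀): ∫u^(2j)·e^(−2βu²) du = (2j−1)!!/(4β)^j · √(π/(2β)), odd powers integrate to 0; here √(π/(2β)) = 0.93417.
⟨x²⟩ = 0.28634.

0.2863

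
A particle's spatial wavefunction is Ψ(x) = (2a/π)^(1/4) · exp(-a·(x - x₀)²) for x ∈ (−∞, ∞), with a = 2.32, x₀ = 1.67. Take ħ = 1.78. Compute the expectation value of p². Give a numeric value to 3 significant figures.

p² Ψ = −ħ² d²Ψ/dx²; ⟨p²⟩ = −ħ² ∫ Ψ*·Ψ'' dx.
Gaussian moments (u = x − x₀): ∫u^(2j)·e^(−2au²) du = (2j−1)!!/(4a)^j · √(π/(2a)), odd powers integrate to 0; here √(π/(2a)) = 0.82284. Derivatives: d/dx e^(−au²) = −2au·e^(−au²), d²/dx² e^(−au²) = (4a²u² − 2a)·e^(−au²).
⟨p²⟩ = 7.3507.

7.35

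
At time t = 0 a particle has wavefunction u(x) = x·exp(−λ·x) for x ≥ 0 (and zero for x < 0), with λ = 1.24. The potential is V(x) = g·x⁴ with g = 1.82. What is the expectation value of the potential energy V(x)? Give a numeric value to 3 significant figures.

17.3

⟨V⟩ = ∫ V(x)·|u|² dx / ∫|u|² dx.
Every integrand reduces to terms xʲ·e^(−2λx) on [0, ∞); use ∫₀^∞ xʲ·e^(−2λx) dx = j!/(2λ)^(j+1).
State is unnormalized: ∫|u|² dx = 0.13112, and ∫u*·V(x)·u dx = 2.2711, so ⟨V⟩ = 2.2711 / 0.13112.
⟨V⟩ = 17.321.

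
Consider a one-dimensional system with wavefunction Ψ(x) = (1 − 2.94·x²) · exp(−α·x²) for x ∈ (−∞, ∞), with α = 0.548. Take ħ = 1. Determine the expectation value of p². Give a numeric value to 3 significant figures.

p² Ψ = −ħ² d²Ψ/dx²; ⟨p²⟩ = −ħ² ∫ Ψ*·Ψ'' dx / ∫|Ψ|² dx.
Expand each integrand as polynomial × e^(−2αx²) and use ∫x^(2j)·e^(−2αx²) dx = (2j−1)!!/(4α)^j · √(π/(2α)), odd powers → 0; here √(π/(2α)) = 1.6930. Differentiate with the product rule, d/dx e^(−αx²) = −2αx·e^(−αx²).
State is unnormalized: ∫|Ψ|² dx = 6.2885, and ∫Ψ*·(−ħ² Ψ'') dx = 15.100, so ⟨p²⟩ = 15.100 / 6.2885.
⟨p²⟩ = 2.4012.

2.40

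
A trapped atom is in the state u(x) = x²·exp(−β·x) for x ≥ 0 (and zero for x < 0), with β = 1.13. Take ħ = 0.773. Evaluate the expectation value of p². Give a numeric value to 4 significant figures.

0.2543

p² u = −ħ² d²u/dx²; ⟨p²⟩ = −ħ² ∫ u*·u'' dx / ∫|u|² dx.
Differentiate x²·exp(−β·x) with the product rule; every integrand then reduces to terms xʲ·e^(−2βx) on [0, ∞), with ∫₀^∞ xʲ·e^(−2βx) dx = j!/(2β)^(j+1).
State is unnormalized: ∫|u|² dx = 0.40707, and ∫u*·(−ħ² u'') dx = 0.10353, so ⟨p²⟩ = 0.10353 / 0.40707.
⟨p²⟩ = 0.25433.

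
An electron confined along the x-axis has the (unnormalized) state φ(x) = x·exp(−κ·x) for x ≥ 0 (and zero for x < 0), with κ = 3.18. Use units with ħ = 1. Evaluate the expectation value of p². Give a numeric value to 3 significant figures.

10.1

p² φ = −ħ² d²φ/dx²; ⟨p²⟩ = −ħ² ∫ φ*·φ'' dx / ∫|φ|² dx.
Differentiate x·exp(−κ·x) with the product rule; every integrand then reduces to terms xʲ·e^(−2κx) on [0, ∞), with ∫₀^∞ xʲ·e^(−2κx) dx = j!/(2κ)^(j+1).
State is unnormalized: ∫|φ|² dx = 0.0077743, and ∫φ*·(−ħ² φ'') dx = 0.078616, so ⟨p²⟩ = 0.078616 / 0.0077743.
⟨p²⟩ = 10.112.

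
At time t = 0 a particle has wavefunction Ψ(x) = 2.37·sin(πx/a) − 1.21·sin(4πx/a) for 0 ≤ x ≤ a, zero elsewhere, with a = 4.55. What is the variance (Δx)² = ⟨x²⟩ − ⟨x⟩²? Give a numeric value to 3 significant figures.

0.877

Compute ⟨x⟩ and ⟨x²⟩ separately, then (Δx)² = ⟨x²⟩ − ⟨x⟩².
On 0 ≤ x ≤ a (j ≠ l): ∫sin²(jπx/a) dx = a/2, ∫sin(jπx/a)·sin(lπx/a) dx = 0; diagonal moments ∫x·sin²(jπx/a) dx = a²/4, ∫x²·sin²(jπx/a) dx = a³·(1/6 − 1/(4j²π²)); cross terms ∫x·sin(jπx/a)·sin(lπx/a) dx = 0 for j + l even and −4jla²/(π²(j² − l²)²) for j + l odd, ∫x²·sin(jπx/a)·sin(lπx/a) dx = (−1)^(j+l)·4jla³/(π²(j² − l²)²); higher powers the same way via product-to-sum and parts.
Normalization: ∫|Ψ|² dx = 16.109.
⟨x⟩ = 2.3281 and ⟨x²⟩ = 6.2970.
(Δx)² = 6.2970 − (2.3281)² = 0.87689.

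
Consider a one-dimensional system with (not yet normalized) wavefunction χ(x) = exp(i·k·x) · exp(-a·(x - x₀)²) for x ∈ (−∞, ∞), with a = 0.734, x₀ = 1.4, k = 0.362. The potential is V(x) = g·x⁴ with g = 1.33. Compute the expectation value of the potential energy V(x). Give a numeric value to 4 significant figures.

10.90

⟨V⟩ = ∫ V(x)·|χ|² dx / ∫|χ|² dx.
Gaussian moments (u = x − x₀): ∫u^(2j)·e^(−2au²) du = (2j−1)!!/(4a)^j · √(π/(2a)), odd powers integrate to 0; here √(π/(2a)) = 1.4629.
State is unnormalized: ∫|χ|² dx = 1.4629, and ∫χ*·V(x)·χ dx = 15.945, so ⟨V⟩ = 15.945 / 1.4629.
⟨V⟩ = 10.899.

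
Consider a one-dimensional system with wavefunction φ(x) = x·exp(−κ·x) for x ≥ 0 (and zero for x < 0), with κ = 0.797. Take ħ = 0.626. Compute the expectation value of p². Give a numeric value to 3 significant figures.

0.249

p² φ = −ħ² d²φ/dx²; ⟨p²⟩ = −ħ² ∫ φ*·φ'' dx / ∫|φ|² dx.
Differentiate x·exp(−κ·x) with the product rule; every integrand then reduces to terms xʲ·e^(−2κx) on [0, ∞), with ∫₀^∞ xʲ·e^(−2κx) dx = j!/(2κ)^(j+1).
State is unnormalized: ∫|φ|² dx = 0.49382, and ∫φ*·(−ħ² φ'') dx = 0.12292, so ⟨p²⟩ = 0.12292 / 0.49382.
⟨p²⟩ = 0.24892.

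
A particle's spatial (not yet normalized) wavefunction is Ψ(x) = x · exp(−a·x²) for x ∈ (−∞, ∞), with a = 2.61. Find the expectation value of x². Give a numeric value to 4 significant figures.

0.2874

⟨x²⟩ = ∫ x²·|Ψ|² dx / ∫|Ψ|² dx (integrals over the domain).
Expand each integrand as polynomial × e^(−2ax²) and use ∫x^(2j)·e^(−2ax²) dx = (2j−1)!!/(4a)^j · √(π/(2a)), odd powers → 0; here √(π/(2a)) = 0.77578.
State is unnormalized: ∫|Ψ|² dx = 0.074309, and ∫Ψ*·x²·Ψ dx = 0.021353, so ⟨x²⟩ = 0.021353 / 0.074309.
⟨x²⟩ = 0.28736.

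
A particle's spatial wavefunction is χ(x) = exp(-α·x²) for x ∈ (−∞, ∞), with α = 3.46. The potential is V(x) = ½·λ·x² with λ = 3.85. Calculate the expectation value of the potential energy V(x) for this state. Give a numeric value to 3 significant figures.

⟨V⟩ = ∫ V(x)·|χ|² dx / ∫|χ|² dx.
Gaussian moments: ∫x^(2j)·e^(−2αx²) dx = (2j−1)!!/(4α)^j · √(π/(2α)), odd powers integrate to 0; here √(π/(2α)) = 0.67379.
State is unnormalized: ∫|χ|² dx = 0.67379, and ∫χ*·V(x)·χ dx = 0.093717, so ⟨V⟩ = 0.093717 / 0.67379.
⟨V⟩ = 0.13909.

0.139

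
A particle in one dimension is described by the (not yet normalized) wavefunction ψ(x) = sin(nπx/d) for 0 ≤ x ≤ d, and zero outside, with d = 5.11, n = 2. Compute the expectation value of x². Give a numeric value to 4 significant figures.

⟨x²⟩ = ∫ x²·|ψ|² dx / ∫|ψ|² dx (integrals over the domain).
With sin²θ = (1 − cos2θ)/2 on 0 ≤ x ≤ d: ∫sin²(nπx/d) dx = d/2, ∫x·sin²(nπx/d) dx = d²/4, ∫x²·sin²(nπx/d) dx = d³·(1/6 − 1/(4n²π²)); higher powers xᵏ the same way, integrating xᵏ·cos(2nπx/d) by parts.
State is unnormalized: ∫|ψ|² dx = 2.5550, and ∫ψ*·x²·ψ dx = 21.394, so ⟨x²⟩ = 21.394 / 2.5550.
⟨x²⟩ = 8.3733.

8.373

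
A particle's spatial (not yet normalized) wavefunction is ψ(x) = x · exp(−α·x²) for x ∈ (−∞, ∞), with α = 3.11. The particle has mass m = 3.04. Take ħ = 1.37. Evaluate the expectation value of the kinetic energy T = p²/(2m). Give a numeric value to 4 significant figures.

T = −(ħ²/2m) d²/dx², so ⟨T⟩ = −(ħ²/2m) ∫ ψ*·ψ'' dx / ∫|ψ|² dx; with m = 3.04.
Expand each integrand as polynomial × e^(−2αx²) and use ∫x^(2j)·e^(−2αx²) dx = (2j−1)!!/(4α)^j · √(π/(2α)), odd powers → 0; here √(π/(2α)) = 0.71069. Differentiate with the product rule, d/dx e^(−αx²) = −2αx·e^(−αx²).
State is unnormalized: ∫|ψ|² dx = 0.057129, and ∫ψ*·(−ħ²/2m · ψ'') dx = 0.16454, so ⟨T⟩ = 0.16454 / 0.057129.
⟨T⟩ = 2.8802.

2.880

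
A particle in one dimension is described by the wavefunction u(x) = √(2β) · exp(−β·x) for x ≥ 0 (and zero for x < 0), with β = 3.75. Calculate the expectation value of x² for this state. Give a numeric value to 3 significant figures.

0.0356

⟨x²⟩ = ∫ x²·|u|² dx (integrals over the domain).
Every integrand reduces to terms xʲ·e^(−2βx) on [0, ∞); use ∫₀^∞ xʲ·e^(−2βx) dx = j!/(2β)^(j+1).
⟨x²⟩ = 0.035556.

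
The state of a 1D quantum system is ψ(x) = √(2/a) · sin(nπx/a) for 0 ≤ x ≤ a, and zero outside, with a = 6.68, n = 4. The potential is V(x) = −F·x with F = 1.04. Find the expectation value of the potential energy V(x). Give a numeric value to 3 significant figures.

⟨V⟩ = ∫ V(x)·|ψ|² dx.
With sin²θ = (1 − cos2θ)/2 on 0 ≤ x ≤ a: ∫sin²(nπx/a) dx = a/2, ∫x·sin²(nπx/a) dx = a²/4, ∫x²·sin²(nπx/a) dx = a³·(1/6 − 1/(4n²π²)); higher powers xᵏ the same way, integrating xᵏ·cos(2nπx/a) by parts.
⟨V⟩ = -3.4736.

-3.47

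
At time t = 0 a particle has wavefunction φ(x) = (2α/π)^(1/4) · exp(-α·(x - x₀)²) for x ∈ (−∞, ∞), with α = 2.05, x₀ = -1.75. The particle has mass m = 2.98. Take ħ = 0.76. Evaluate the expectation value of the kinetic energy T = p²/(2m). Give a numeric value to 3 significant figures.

T = −(ħ²/2m) d²/dx², so ⟨T⟩ = −(ħ²/2m) ∫ φ*·φ'' dx; with m = 2.98.
Gaussian moments (u = x − x₀): ∫u^(2j)·e^(−2αu²) du = (2j−1)!!/(4α)^j · √(π/(2α)), odd powers integrate to 0; here √(π/(2α)) = 0.87535. Derivatives: d/dx e^(−αu²) = −2αu·e^(−αu²), d²/dx² e^(−αu²) = (4α²u² − 2α)·e^(−αu²).
⟨T⟩ = 0.19867.

0.199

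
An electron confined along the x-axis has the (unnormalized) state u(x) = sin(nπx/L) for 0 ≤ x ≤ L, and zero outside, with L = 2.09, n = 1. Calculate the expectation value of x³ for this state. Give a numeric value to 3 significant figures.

⟨x³⟩ = ∫ x³·|u|² dx / ∫|u|² dx (integrals over the domain).
With sin²θ = (1 − cos2θ)/2 on 0 ≤ x ≤ L: ∫sin²(nπx/L) dx = L/2, ∫x·sin²(nπx/L) dx = L²/4, ∫x²·sin²(nπx/L) dx = L³·(1/6 − 1/(4n²π²)); higher powers xᵏ the same way, integrating xᵏ·cos(2nπx/L) by parts.
State is unnormalized: ∫|u|² dx = 1.0450, and ∫u*·x³·u dx = 1.6601, so ⟨x³⟩ = 1.6601 / 1.0450.
⟨x³⟩ = 1.5886.

1.59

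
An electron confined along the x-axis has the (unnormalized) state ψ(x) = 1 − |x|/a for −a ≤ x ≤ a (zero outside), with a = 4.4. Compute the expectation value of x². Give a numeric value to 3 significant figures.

⟨x²⟩ = ∫ x²·|ψ|² dx / ∫|ψ|² dx (integrals over the domain).
ψ is even, so ∫ over [−a, a] = 2∫₀ᵃ with ψ = 1 − x/a there: ∫₀ᵃ (1 − x/a)² dx = a/3, ∫₀ᵃ x²(1 − x/a)² dx = a³/30, ∫₀ᵃ x⁴(1 − x/a)² dx = a⁵/105.
State is unnormalized: ∫|ψ|² dx = 2.9333, and ∫ψ*·x²·ψ dx = 5.6789, so ⟨x²⟩ = 5.6789 / 2.9333.
⟨x²⟩ = 1.9360.

1.94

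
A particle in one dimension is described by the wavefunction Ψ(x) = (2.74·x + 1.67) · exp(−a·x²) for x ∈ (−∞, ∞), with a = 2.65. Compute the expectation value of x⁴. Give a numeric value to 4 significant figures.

0.04833

⟨x⁴⟩ = ∫ x⁴·|Ψ|² dx / ∫|Ψ|² dx (integrals over the domain).
Expand each integrand as polynomial × e^(−2ax²) and use ∫x^(2j)·e^(−2ax²) dx = (2j−1)!!/(4a)^j · √(π/(2a)), odd powers → 0; here √(π/(2a)) = 0.76990.
State is unnormalized: ∫|Ψ|² dx = 2.6925, and ∫Ψ*·x⁴·Ψ dx = 0.13013, so ⟨x⁴⟩ = 0.13013 / 2.6925.
⟨x⁴⟩ = 0.048330.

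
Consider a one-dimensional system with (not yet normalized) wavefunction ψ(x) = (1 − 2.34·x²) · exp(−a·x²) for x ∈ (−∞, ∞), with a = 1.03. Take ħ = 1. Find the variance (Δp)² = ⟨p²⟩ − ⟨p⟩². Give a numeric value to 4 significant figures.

Compute ⟨p⟩ and ⟨p²⟩ separately; (Δp)² = ⟨p²⟩ − ⟨p⟩².
Expand each integrand as polynomial × e^(−2ax²) and use ∫x^(2j)·e^(−2ax²) dx = (2j−1)!!/(4a)^j · √(π/(2a)), odd powers → 0; here √(π/(2a)) = 1.2349. Differentiate with the product rule, d/dx e^(−ax²) = −2ax·e^(−ax²).
Normalization: ∫|ψ|² dx = 1.0272.
⟨p⟩ = 0.0000 and ⟨p²⟩ = 5.4409.
(Δp)² = 5.4409 − (0.0000)² = 5.4409.

5.441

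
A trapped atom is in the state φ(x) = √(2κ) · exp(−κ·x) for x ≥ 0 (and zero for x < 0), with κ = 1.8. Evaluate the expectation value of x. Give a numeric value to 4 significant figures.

0.2778

⟨x⟩ = ∫ x·|φ|² dx (integrals over the domain).
Every integrand reduces to terms xʲ·e^(−2κx) on [0, ∞); use ∫₀^∞ xʲ·e^(−2κx) dx = j!/(2κ)^(j+1).
⟨x⟩ = 0.27778.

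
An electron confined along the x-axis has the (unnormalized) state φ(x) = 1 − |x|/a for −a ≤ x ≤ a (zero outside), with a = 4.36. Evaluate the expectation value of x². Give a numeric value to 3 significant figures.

1.90

⟨x²⟩ = ∫ x²·|φ|² dx / ∫|φ|² dx (integrals over the domain).
φ is even, so ∫ over [−a, a] = 2∫₀ᵃ with φ = 1 − x/a there: ∫₀ᵃ (1 − x/a)² dx = a/3, ∫₀ᵃ x²(1 − x/a)² dx = a³/30, ∫₀ᵃ x⁴(1 − x/a)² dx = a⁵/105.
State is unnormalized: ∫|φ|² dx = 2.9067, and ∫φ*·x²·φ dx = 5.5255, so ⟨x²⟩ = 5.5255 / 2.9067.
⟨x²⟩ = 1.9010.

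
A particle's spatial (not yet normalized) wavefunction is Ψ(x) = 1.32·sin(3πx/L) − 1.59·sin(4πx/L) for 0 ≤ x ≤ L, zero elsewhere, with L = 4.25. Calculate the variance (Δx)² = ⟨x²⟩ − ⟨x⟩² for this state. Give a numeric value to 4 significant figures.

0.7422

Compute ⟨x⟩ and ⟨x²⟩ separately, then (Δx)² = ⟨x²⟩ − ⟨x⟩².
On 0 ≤ x ≤ L (j ≠ l): ∫sin²(jπx/L) dx = L/2, ∫sin(jπx/L)·sin(lπx/L) dx = 0; diagonal moments ∫x·sin²(jπx/L) dx = L²/4, ∫x²·sin²(jπx/L) dx = L³·(1/6 − 1/(4j²π²)); cross terms ∫x·sin(jπx/L)·sin(lπx/L) dx = 0 for j + l even and −4jlL²/(π²(j² − l²)²) for j + l odd, ∫x²·sin(jπx/L)·sin(lπx/L) dx = (−1)^(j+l)·4jlL³/(π²(j² − l²)²); higher powers the same way via product-to-sum and parts.
Normalization: ∫|Ψ|² dx = 9.0748.
⟨x⟩ = 2.9543 and ⟨x²⟩ = 9.4698.
(Δx)² = 9.4698 − (2.9543)² = 0.74221.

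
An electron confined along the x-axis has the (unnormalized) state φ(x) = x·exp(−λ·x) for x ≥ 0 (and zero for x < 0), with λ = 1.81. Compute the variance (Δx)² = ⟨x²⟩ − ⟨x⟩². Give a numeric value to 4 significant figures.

Compute ⟨x⟩ and ⟨x²⟩ separately, then (Δx)² = ⟨x²⟩ − ⟨x⟩².
Every integrand reduces to terms xʲ·e^(−2λx) on [0, ∞); use ∫₀^∞ xʲ·e^(−2λx) dx = j!/(2λ)^(j+1).
Normalization: ∫|φ|² dx = 0.042160.
⟨x⟩ = 0.82873 and ⟨x²⟩ = 0.91572.
(Δx)² = 0.91572 − (0.82873)² = 0.22893.

0.2289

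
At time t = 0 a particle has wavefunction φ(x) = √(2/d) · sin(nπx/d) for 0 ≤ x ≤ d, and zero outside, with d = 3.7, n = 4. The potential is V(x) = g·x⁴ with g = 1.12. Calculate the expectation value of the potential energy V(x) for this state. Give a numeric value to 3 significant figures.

⟨V⟩ = ∫ V(x)·|φ|² dx.
With sin²θ = (1 − cos2θ)/2 on 0 ≤ x ≤ d: ∫sin²(nπx/d) dx = d/2, ∫x·sin²(nπx/d) dx = d²/4, ∫x²·sin²(nπx/d) dx = d³·(1/6 − 1/(4n²π²)); higher powers xᵏ the same way, integrating xᵏ·cos(2nπx/d) by parts.
⟨V⟩ = 40.665.

40.7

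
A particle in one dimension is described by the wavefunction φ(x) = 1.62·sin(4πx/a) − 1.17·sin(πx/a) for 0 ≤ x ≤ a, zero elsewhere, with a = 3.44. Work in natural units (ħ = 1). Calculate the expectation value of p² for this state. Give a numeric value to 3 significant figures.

9.06

p² φ = −ħ² d²φ/dx²; ⟨p²⟩ = −ħ² ∫ φ*·φ'' dx / ∫|φ|² dx.
d²/dx² sin(jπx/a) = −(jπ/a)²·sin(jπx/a); on 0 ≤ x ≤ a, ∫sin²(jπx/a) dx = a/2 and ∫sin(jπx/a)·sin(lπx/a) dx = 0 for j ≠ l, so only diagonal terms survive in ∫|φ|² and ∫φ·φ″; ∫φ·φ′ dx = [φ²/2] between the walls = 0.
State is unnormalized: ∫|φ|² dx = 6.8685, and ∫φ*·(−ħ² φ'') dx = 62.200, so ⟨p²⟩ = 62.200 / 6.8685.
⟨p²⟩ = 9.0559.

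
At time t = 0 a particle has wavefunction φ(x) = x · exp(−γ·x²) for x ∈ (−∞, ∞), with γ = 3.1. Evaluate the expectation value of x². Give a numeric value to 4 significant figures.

0.2419

⟨x²⟩ = ∫ x²·|φ|² dx / ∫|φ|² dx (integrals over the domain).
Expand each integrand as polynomial × e^(−2γx²) and use ∫x^(2j)·e^(−2γx²) dx = (2j−1)!!/(4γ)^j · √(π/(2γ)), odd powers → 0; here √(π/(2γ)) = 0.71183.
State is unnormalized: ∫|φ|² dx = 0.057406, and ∫φ*·x²·φ dx = 0.013889, so ⟨x²⟩ = 0.013889 / 0.057406.
⟨x²⟩ = 0.24194.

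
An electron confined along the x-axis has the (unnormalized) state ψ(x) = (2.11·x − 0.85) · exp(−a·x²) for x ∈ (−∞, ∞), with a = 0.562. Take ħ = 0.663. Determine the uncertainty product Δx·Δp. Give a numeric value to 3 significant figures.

0.675

Δx = √(⟨x²⟩−⟨x⟩²), Δp = √(⟨p²⟩−⟨p⟩²).
Expand each integrand as polynomial × e^(−2ax²) and use ∫x^(2j)·e^(−2ax²) dx = (2j−1)!!/(4a)^j · √(π/(2a)), odd powers → 0; here √(π/(2a)) = 1.6718. Differentiate with the product rule, d/dx e^(−ax²) = −2ax·e^(−ax²).
Normalization: ∫|ψ|² dx = 4.5189.
⟨x⟩ = -0.59033, ⟨x²⟩ = 1.0967 ⇒ Δx = 0.86500.
⟨p⟩ = 0.0000, ⟨p²⟩ = 0.60905 ⇒ Δp = 0.78042.
Δx·Δp = 0.67506.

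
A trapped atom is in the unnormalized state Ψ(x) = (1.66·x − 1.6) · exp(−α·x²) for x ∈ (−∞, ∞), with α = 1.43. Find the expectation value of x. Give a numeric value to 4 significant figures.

-0.3053

⟨x⟩ = ∫ x·|Ψ|² dx / ∫|Ψ|² dx (integrals over the domain).
Expand each integrand as polynomial × e^(−2αx²) and use ∫x^(2j)·e^(−2αx²) dx = (2j−1)!!/(4α)^j · √(π/(2α)), odd powers → 0; here √(π/(2α)) = 1.0481.
State is unnormalized: ∫|Ψ|² dx = 3.1880, and ∫Ψ*·x·Ψ dx = -0.97332, so ⟨x⟩ = -0.97332 / 3.1880.
⟨x⟩ = -0.30531.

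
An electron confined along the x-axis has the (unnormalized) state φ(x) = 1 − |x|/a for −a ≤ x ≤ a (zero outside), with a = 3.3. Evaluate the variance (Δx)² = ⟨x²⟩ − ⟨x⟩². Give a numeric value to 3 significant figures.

1.09

Compute ⟨x⟩ and ⟨x²⟩ separately, then (Δx)² = ⟨x²⟩ − ⟨x⟩².
φ is even, so ∫ over [−a, a] = 2∫₀ᵃ with φ = 1 − x/a there: ∫₀ᵃ (1 − x/a)² dx = a/3, ∫₀ᵃ x²(1 − x/a)² dx = a³/30, ∫₀ᵃ x⁴(1 − x/a)² dx = a⁵/105.
Normalization: ∫|φ|² dx = 2.2000.
⟨x⟩ = 0.0000 and ⟨x²⟩ = 1.0890.
(Δx)² = 1.0890 − (0.0000)² = 1.0890.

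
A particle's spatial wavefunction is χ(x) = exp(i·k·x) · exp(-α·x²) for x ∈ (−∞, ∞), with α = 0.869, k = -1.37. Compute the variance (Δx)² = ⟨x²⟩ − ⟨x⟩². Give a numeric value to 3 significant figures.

Compute ⟨x⟩ and ⟨x²⟩ separately, then (Δx)² = ⟨x²⟩ − ⟨x⟩².
Gaussian moments: ∫x^(2j)·e^(−2αx²) dx = (2j−1)!!/(4α)^j · √(π/(2α)), odd powers integrate to 0; here √(π/(2α)) = 1.3445.
Normalization: ∫|χ|² dx = 1.3445.
⟨x⟩ = 0.0000 and ⟨x²⟩ = 0.28769.
(Δx)² = 0.28769 − (0.0000)² = 0.28769.

0.288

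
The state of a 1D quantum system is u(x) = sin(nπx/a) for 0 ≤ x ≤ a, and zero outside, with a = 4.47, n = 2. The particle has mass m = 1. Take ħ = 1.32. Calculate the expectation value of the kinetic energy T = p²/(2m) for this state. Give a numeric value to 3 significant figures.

1.72

T = −(ħ²/2m) d²/dx², so ⟨T⟩ = −(ħ²/2m) ∫ u*·u'' dx / ∫|u|² dx; with m = 1.
d/dx sin(nπx/a) = (nπ/a)·cos(nπx/a) and d²/dx² sin(nπx/a) = −(nπ/a)²·sin(nπx/a); on 0 ≤ x ≤ a, ∫sin²(nπx/a) dx = a/2 and ∫sin(nπx/a)·cos(nπx/a) dx = 0.
State is unnormalized: ∫|u|² dx = 2.2350, and ∫u*·(−ħ²/2m · u'') dx = 3.8472, so ⟨T⟩ = 3.8472 / 2.2350.
⟨T⟩ = 1.7213.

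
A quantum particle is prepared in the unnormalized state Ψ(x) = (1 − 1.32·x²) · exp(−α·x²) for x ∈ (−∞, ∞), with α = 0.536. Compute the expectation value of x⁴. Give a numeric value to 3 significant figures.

⟨x⁴⟩ = ∫ x⁴·|Ψ|² dx / ∫|Ψ|² dx (integrals over the domain).
Expand each integrand as polynomial × e^(−2αx²) and use ∫x^(2j)·e^(−2αx²) dx = (2j−1)!!/(4α)^j · √(π/(2α)), odd powers → 0; here √(π/(2α)) = 1.7119.
State is unnormalized: ∫|Ψ|² dx = 1.5507, and ∫Ψ*·x⁴·Ψ dx = 9.0610, so ⟨x⁴⟩ = 9.0610 / 1.5507.
⟨x⁴⟩ = 5.8433.

5.84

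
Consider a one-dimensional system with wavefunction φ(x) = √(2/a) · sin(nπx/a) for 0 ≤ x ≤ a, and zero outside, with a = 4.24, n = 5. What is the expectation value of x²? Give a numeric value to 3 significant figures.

⟨x²⟩ = ∫ x²·|φ|² dx (integrals over the domain).
With sin²θ = (1 − cos2θ)/2 on 0 ≤ x ≤ a: ∫sin²(nπx/a) dx = a/2, ∫x·sin²(nπx/a) dx = a²/4, ∫x²·sin²(nπx/a) dx = a³·(1/6 − 1/(4n²π²)); higher powers xᵏ the same way, integrating xᵏ·cos(2nπx/a) by parts.
⟨x²⟩ = 5.9561.

5.96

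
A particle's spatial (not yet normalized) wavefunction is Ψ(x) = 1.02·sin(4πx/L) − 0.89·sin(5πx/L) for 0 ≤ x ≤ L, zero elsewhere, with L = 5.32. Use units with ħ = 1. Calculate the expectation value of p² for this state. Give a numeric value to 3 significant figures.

p² Ψ = −ħ² d²Ψ/dx²; ⟨p²⟩ = −ħ² ∫ Ψ*·Ψ'' dx / ∫|Ψ|² dx.
d²/dx² sin(jπx/L) = −(jπ/L)²·sin(jπx/L); on 0 ≤ x ≤ L, ∫sin²(jπx/L) dx = L/2 and ∫sin(jπx/L)·sin(lπx/L) dx = 0 for j ≠ l, so only diagonal terms survive in ∫|Ψ|² and ∫Ψ·Ψ″; ∫Ψ·Ψ′ dx = [Ψ²/2] between the walls = 0.
State is unnormalized: ∫|Ψ|² dx = 4.8745, and ∫Ψ*·(−ħ² Ψ'') dx = 33.810, so ⟨p²⟩ = 33.810 / 4.8745.
⟨p²⟩ = 6.9361.

6.94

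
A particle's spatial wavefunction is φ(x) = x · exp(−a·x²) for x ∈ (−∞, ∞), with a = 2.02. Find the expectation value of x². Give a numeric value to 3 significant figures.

0.371

⟨x²⟩ = ∫ x²·|φ|² dx / ∫|φ|² dx (integrals over the domain).
Expand each integrand as polynomial × e^(−2ax²) and use ∫x^(2j)·e^(−2ax²) dx = (2j−1)!!/(4a)^j · √(π/(2a)), odd powers → 0; here √(π/(2a)) = 0.88183.
State is unnormalized: ∫|φ|² dx = 0.10914, and ∫φ*·x²·φ dx = 0.040521, so ⟨x²⟩ = 0.040521 / 0.10914.
⟨x²⟩ = 0.37129.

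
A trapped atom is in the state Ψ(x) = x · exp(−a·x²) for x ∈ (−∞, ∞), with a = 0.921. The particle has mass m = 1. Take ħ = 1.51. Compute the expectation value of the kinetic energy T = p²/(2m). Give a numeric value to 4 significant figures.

3.150

T = −(ħ²/2m) d²/dx², so ⟨T⟩ = −(ħ²/2m) ∫ Ψ*·Ψ'' dx / ∫|Ψ|² dx; with m = 1.
Expand each integrand as polynomial × e^(−2ax²) and use ∫x^(2j)·e^(−2ax²) dx = (2j−1)!!/(4a)^j · √(π/(2a)), odd powers → 0; here √(π/(2a)) = 1.3060. Differentiate with the product rule, d/dx e^(−ax²) = −2ax·e^(−ax²).
State is unnormalized: ∫|Ψ|² dx = 0.35450, and ∫Ψ*·(−ħ²/2m · Ψ'') dx = 1.1166, so ⟨T⟩ = 1.1166 / 0.35450.
⟨T⟩ = 3.1500.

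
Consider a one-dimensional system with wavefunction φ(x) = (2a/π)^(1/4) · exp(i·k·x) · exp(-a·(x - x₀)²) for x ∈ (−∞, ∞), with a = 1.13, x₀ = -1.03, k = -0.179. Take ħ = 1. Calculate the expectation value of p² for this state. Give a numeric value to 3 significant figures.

p² φ = −ħ² d²φ/dx²; ⟨p²⟩ = −ħ² ∫ φ*·φ'' dx.
Gaussian moments (u = x − x₀): ∫u^(2j)·e^(−2au²) du = (2j−1)!!/(4a)^j · √(π/(2a)), odd powers integrate to 0; here √(π/(2a)) = 1.1790. Derivatives: φ′ = (ik − 2au)·φ, φ″ = ((ik − 2au)² − 2a)·φ; the odd-in-u pieces drop out.
⟨p²⟩ = 1.1620.

1.16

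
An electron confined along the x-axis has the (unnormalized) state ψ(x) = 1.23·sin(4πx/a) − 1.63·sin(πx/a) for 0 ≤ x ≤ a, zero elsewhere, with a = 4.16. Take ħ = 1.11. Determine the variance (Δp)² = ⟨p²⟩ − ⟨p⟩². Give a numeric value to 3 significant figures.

Compute ⟨p⟩ and ⟨p²⟩ separately; (Δp)² = ⟨p²⟩ − ⟨p⟩².
d²/dx² sin(jπx/a) = −(jπ/a)²·sin(jπx/a); on 0 ≤ x ≤ a, ∫sin²(jπx/a) dx = a/2 and ∫sin(jπx/a)·sin(lπx/a) dx = 0 for j ≠ l, so only diagonal terms survive in ∫|ψ|² and ∫ψ·ψ″; ∫ψ·ψ′ dx = [ψ²/2] between the walls = 0.
Normalization: ∫|ψ|² dx = 8.6732.
⟨p⟩ = 0.0000 and ⟨p²⟩ = 4.5269.
(Δp)² = 4.5269 − (0.0000)² = 4.5269.

4.53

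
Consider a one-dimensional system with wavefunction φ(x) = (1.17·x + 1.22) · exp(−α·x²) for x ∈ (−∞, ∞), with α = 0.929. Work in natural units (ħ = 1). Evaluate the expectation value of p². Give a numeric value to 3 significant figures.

p² φ = −ħ² d²φ/dx²; ⟨p²⟩ = −ħ² ∫ φ*·φ'' dx / ∫|φ|² dx.
Expand each integrand as polynomial × e^(−2αx²) and use ∫x^(2j)·e^(−2αx²) dx = (2j−1)!!/(4α)^j · √(π/(2α)), odd powers → 0; here √(π/(2α)) = 1.3003. Differentiate with the product rule, d/dx e^(−αx²) = −2αx·e^(−αx²).
State is unnormalized: ∫|φ|² dx = 2.4144, and ∫φ*·(−ħ² φ'') dx = 3.1330, so ⟨p²⟩ = 3.1330 / 2.4144.
⟨p²⟩ = 1.2976.

1.30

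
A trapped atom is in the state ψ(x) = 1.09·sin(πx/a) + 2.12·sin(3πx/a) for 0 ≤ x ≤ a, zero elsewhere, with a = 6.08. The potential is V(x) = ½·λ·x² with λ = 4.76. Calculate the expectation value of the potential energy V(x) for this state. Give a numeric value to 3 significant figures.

⟨V⟩ = ∫ V(x)·|ψ|² dx / ∫|ψ|² dx.
On 0 ≤ x ≤ a (j ≠ l): ∫sin²(jπx/a) dx = a/2, ∫sin(jπx/a)·sin(lπx/a) dx = 0; diagonal moments ∫x·sin²(jπx/a) dx = a²/4, ∫x²·sin²(jπx/a) dx = a³·(1/6 − 1/(4j²π²)); cross terms ∫x·sin(jπx/a)·sin(lπx/a) dx = 0 for j + l even and −4jla²/(π²(j² − l²)²) for j + l odd, ∫x²·sin(jπx/a)·sin(lπx/a) dx = (−1)^(j+l)·4jla³/(π²(j² − l²)²); higher powers the same way via product-to-sum and parts.
State is unnormalized: ∫|ψ|² dx = 17.275, and ∫ψ*·V(x)·ψ dx = 530.71, so ⟨V⟩ = 530.71 / 17.275.
⟨V⟩ = 30.722.

30.7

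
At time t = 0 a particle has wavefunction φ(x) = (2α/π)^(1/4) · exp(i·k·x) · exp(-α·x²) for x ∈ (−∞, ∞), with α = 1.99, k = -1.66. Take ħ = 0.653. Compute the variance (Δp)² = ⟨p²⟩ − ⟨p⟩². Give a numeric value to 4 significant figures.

0.8486

Compute ⟨p⟩ and ⟨p²⟩ separately; (Δp)² = ⟨p²⟩ − ⟨p⟩².
Gaussian moments: ∫x^(2j)·e^(−2αx²) dx = (2j−1)!!/(4α)^j · √(π/(2α)), odd powers integrate to 0; here √(π/(2α)) = 0.88845. Derivatives: φ′ = (ik − 2αx)·φ, φ″ = ((ik − 2αx)² − 2α)·φ; the odd-in-x pieces drop out.
⟨p⟩ = -1.0840 and ⟨p²⟩ = 2.0236.
(Δp)² = 2.0236 − (-1.0840)² = 0.84855.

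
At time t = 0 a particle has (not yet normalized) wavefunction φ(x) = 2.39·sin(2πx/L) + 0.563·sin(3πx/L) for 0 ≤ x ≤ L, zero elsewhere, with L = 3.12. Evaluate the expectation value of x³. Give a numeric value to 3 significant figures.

⟨x³⟩ = ∫ x³·|φ|² dx / ∫|φ|² dx (integrals over the domain).
On 0 ≤ x ≤ L (j ≠ l): ∫sin²(jπx/L) dx = L/2, ∫sin(jπx/L)·sin(lπx/L) dx = 0; diagonal moments ∫x·sin²(jπx/L) dx = L²/4, ∫x²·sin²(jπx/L) dx = L³·(1/6 − 1/(4j²π²)); cross terms ∫x·sin(jπx/L)·sin(lπx/L) dx = 0 for j + l even and −4jlL²/(π²(j² − l²)²) for j + l odd, ∫x²·sin(jπx/L)·sin(lπx/L) dx = (−1)^(j+l)·4jlL³/(π²(j² − l²)²); higher powers the same way via product-to-sum and parts.
State is unnormalized: ∫|φ|² dx = 9.4053, and ∫φ*·x³·φ dx = 44.621, so ⟨x³⟩ = 44.621 / 9.4053.
⟨x³⟩ = 4.7442.

4.74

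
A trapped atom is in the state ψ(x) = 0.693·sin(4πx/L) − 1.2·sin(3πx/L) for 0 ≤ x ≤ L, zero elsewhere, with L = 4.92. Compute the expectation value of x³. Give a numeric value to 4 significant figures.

⟨x³⟩ = ∫ x³·|ψ|² dx / ∫|ψ|² dx (integrals over the domain).
On 0 ≤ x ≤ L (j ≠ l): ∫sin²(jπx/L) dx = L/2, ∫sin(jπx/L)·sin(lπx/L) dx = 0; diagonal moments ∫x·sin²(jπx/L) dx = L²/4, ∫x²·sin²(jπx/L) dx = L³·(1/6 − 1/(4j²π²)); cross terms ∫x·sin(jπx/L)·sin(lπx/L) dx = 0 for j + l even and −4jlL²/(π²(j² − l²)²) for j + l odd, ∫x²·sin(jπx/L)·sin(lπx/L) dx = (−1)^(j+l)·4jlL³/(π²(j² − l²)²); higher powers the same way via product-to-sum and parts.
State is unnormalized: ∫|ψ|² dx = 4.7238, and ∫ψ*·x³·ψ dx = 221.50, so ⟨x³⟩ = 221.50 / 4.7238.
⟨x³⟩ = 46.891.

46.89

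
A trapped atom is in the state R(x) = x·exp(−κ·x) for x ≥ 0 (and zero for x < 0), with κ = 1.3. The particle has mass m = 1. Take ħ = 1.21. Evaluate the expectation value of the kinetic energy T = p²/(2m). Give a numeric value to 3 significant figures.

1.24

T = −(ħ²/2m) d²/dx², so ⟨T⟩ = −(ħ²/2m) ∫ R*·R'' dx / ∫|R|² dx; with m = 1.
Differentiate x·exp(−κ·x) with the product rule; every integrand then reduces to terms xʲ·e^(−2κx) on [0, ∞), with ∫₀^∞ xʲ·e^(−2κx) dx = j!/(2κ)^(j+1).
State is unnormalized: ∫|R|² dx = 0.11379, and ∫R*·(−ħ²/2m · R'') dx = 0.14078, so ⟨T⟩ = 0.14078 / 0.11379.
⟨T⟩ = 1.2372.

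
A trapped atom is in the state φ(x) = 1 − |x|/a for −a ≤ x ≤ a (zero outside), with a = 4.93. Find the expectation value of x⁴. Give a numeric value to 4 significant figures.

⟨x⁴⟩ = ∫ x⁴·|φ|² dx / ∫|φ|² dx (integrals over the domain).
φ is even, so ∫ over [−a, a] = 2∫₀ᵃ with φ = 1 − x/a there: ∫₀ᵃ (1 − x/a)² dx = a/3, ∫₀ᵃ x²(1 − x/a)² dx = a³/30, ∫₀ᵃ x⁴(1 − x/a)² dx = a⁵/105.
State is unnormalized: ∫|φ|² dx = 3.2867, and ∫φ*·x⁴·φ dx = 55.472, so ⟨x⁴⟩ = 55.472 / 3.2867.
⟨x⁴⟩ = 16.878.

16.88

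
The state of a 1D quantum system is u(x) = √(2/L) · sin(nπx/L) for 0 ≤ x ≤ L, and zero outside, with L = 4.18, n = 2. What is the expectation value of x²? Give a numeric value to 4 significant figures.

⟨x²⟩ = ∫ x²·|u|² dx (integrals over the domain).
With sin²θ = (1 − cos2θ)/2 on 0 ≤ x ≤ L: ∫sin²(nπx/L) dx = L/2, ∫x·sin²(nπx/L) dx = L²/4, ∫x²·sin²(nπx/L) dx = L³·(1/6 − 1/(4n²π²)); higher powers xᵏ the same way, integrating xᵏ·cos(2nπx/L) by parts.
⟨x²⟩ = 5.6028.

5.603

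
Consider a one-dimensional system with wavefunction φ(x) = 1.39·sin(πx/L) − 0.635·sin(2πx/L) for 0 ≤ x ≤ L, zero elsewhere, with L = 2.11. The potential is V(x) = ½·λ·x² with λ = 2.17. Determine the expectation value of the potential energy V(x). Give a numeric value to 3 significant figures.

⟨V⟩ = ∫ V(x)·|φ|² dx / ∫|φ|² dx.
On 0 ≤ x ≤ L (j ≠ l): ∫sin²(jπx/L) dx = L/2, ∫sin(jπx/L)·sin(lπx/L) dx = 0; diagonal moments ∫x·sin²(jπx/L) dx = L²/4, ∫x²·sin²(jπx/L) dx = L³·(1/6 − 1/(4j²π²)); cross terms ∫x·sin(jπx/L)·sin(lπx/L) dx = 0 for j + l even and −4jlL²/(π²(j² − l²)²) for j + l odd, ∫x²·sin(jπx/L)·sin(lπx/L) dx = (−1)^(j+l)·4jlL³/(π²(j² − l²)²); higher powers the same way via product-to-sum and parts.
State is unnormalized: ∫|φ|² dx = 2.4638, and ∫φ*·V(x)·φ dx = 5.0627, so ⟨V⟩ = 5.0627 / 2.4638.
⟨V⟩ = 2.0549.

2.05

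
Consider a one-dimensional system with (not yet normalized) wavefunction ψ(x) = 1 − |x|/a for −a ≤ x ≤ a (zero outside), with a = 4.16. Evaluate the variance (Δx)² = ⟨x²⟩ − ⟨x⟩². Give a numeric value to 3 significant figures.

Compute ⟨x⟩ and ⟨x²⟩ separately, then (Δx)² = ⟨x²⟩ − ⟨x⟩².
ψ is even, so ∫ over [−a, a] = 2∫₀ᵃ with ψ = 1 − x/a there: ∫₀ᵃ (1 − x/a)² dx = a/3, ∫₀ᵃ x²(1 − x/a)² dx = a³/30, ∫₀ᵃ x⁴(1 − x/a)² dx = a⁵/105.
Normalization: ∫|ψ|² dx = 2.7733.
⟨x⟩ = 0.0000 and ⟨x²⟩ = 1.7306.
(Δx)² = 1.7306 − (0.0000)² = 1.7306.

1.73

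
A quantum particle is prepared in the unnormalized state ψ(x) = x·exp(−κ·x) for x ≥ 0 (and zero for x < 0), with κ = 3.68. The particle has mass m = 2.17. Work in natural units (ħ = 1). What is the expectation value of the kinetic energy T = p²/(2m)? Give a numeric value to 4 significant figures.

3.120

T = −(ħ²/2m) d²/dx², so ⟨T⟩ = −(ħ²/2m) ∫ ψ*·ψ'' dx / ∫|ψ|² dx; with m = 2.17.
Differentiate x·exp(−κ·x) with the product rule; every integrand then reduces to terms xʲ·e^(−2κx) on [0, ∞), with ∫₀^∞ xʲ·e^(−2κx) dx = j!/(2κ)^(j+1).
State is unnormalized: ∫|ψ|² dx = 0.0050165, and ∫ψ*·(−ħ²/2m · ψ'') dx = 0.015653, so ⟨T⟩ = 0.015653 / 0.0050165.
⟨T⟩ = 3.1204.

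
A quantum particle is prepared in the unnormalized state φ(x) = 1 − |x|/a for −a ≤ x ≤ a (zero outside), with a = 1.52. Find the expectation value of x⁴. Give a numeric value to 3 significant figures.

⟨x⁴⟩ = ∫ x⁴·|φ|² dx / ∫|φ|² dx (integrals over the domain).
φ is even, so ∫ over [−a, a] = 2∫₀ᵃ with φ = 1 − x/a there: ∫₀ᵃ (1 − x/a)² dx = a/3, ∫₀ᵃ x²(1 − x/a)² dx = a³/30, ∫₀ᵃ x⁴(1 − x/a)² dx = a⁵/105.
State is unnormalized: ∫|φ|² dx = 1.0133, and ∫φ*·x⁴·φ dx = 0.15455, so ⟨x⁴⟩ = 0.15455 / 1.0133.
⟨x⁴⟩ = 0.15251.

0.153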